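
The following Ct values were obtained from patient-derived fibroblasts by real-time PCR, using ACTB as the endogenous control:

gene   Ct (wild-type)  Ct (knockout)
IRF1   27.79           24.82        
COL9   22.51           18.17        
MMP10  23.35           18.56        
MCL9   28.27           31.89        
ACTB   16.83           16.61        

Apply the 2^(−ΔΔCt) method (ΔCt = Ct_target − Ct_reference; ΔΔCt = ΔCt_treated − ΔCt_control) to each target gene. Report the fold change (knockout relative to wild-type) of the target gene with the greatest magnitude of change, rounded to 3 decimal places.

IRF1: ΔΔCt = (24.82−16.61) − (27.79−16.83) = 8.21 − 10.96 = -2.75; fold change = 2^2.75 = 6.727
COL9: ΔΔCt = (18.17−16.61) − (22.51−16.83) = 1.56 − 5.68 = -4.12; fold change = 2^4.12 = 17.388
MMP10: ΔΔCt = (18.56−16.61) − (23.35−16.83) = 1.95 − 6.52 = -4.57; fold change = 2^4.57 = 23.752
MCL9: ΔΔCt = (31.89−16.61) − (28.27−16.83) = 15.28 − 11.44 = 3.84; fold change = 2^-3.84 = 0.070
MMP10 has the largest |ΔΔCt| = 4.57.

23.752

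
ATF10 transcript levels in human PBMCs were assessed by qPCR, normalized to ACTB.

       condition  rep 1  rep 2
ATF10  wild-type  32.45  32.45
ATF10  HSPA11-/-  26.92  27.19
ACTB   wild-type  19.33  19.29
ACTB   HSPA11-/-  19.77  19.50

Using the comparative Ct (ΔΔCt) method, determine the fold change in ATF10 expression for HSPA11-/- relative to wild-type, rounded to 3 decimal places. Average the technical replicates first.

Mean Ct: ATF10 wild-type 32.450; ATF10 HSPA11-/- 27.055; ACTB wild-type 19.310; ACTB HSPA11-/- 19.635
ΔCt(wild-type) = 32.450 − 19.310 = 13.140
ΔCt(HSPA11-/-) = 27.055 − 19.635 = 7.420
ΔΔCt = 7.420 − 13.140 = -5.720
Fold change = 2^(−(-5.720)) = 2^5.720 = 52.7098

52.710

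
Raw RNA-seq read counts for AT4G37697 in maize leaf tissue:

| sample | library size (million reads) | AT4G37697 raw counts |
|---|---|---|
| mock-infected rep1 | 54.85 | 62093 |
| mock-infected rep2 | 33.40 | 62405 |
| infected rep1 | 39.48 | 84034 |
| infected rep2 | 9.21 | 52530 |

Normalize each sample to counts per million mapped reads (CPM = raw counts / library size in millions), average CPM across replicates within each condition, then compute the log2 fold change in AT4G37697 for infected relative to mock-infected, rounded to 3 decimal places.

CPM(mock-infected rep1) = 62093 / 54.85 = 1132.0510
CPM(mock-infected rep2) = 62405 / 33.40 = 1868.4132
CPM(infected rep1) = 84034 / 39.48 = 2128.5208
CPM(infected rep2) = 52530 / 9.21 = 5703.5831
mean CPM(mock-infected) = 1500.2321; mean CPM(infected) = 3916.0519
Fold change = 3916.0519 / 1500.2321 = 2.61030
log2(2.61030) = 1.3842

1.384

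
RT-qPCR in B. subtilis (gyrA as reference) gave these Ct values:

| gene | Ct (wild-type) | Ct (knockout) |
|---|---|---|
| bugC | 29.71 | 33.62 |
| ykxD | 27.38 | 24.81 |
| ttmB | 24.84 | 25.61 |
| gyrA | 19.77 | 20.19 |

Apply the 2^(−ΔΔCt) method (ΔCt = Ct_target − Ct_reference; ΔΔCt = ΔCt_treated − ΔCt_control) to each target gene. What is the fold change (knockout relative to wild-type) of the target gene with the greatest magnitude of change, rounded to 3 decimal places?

0.089

bugC: ΔΔCt = (33.62−20.19) − (29.71−19.77) = 13.43 − 9.94 = 3.49; fold change = 2^-3.49 = 0.089
ykxD: ΔΔCt = (24.81−20.19) − (27.38−19.77) = 4.62 − 7.61 = -2.99; fold change = 2^2.99 = 7.945
ttmB: ΔΔCt = (25.61−20.19) − (24.84−19.77) = 5.42 − 5.07 = 0.35; fold change = 2^-0.35 = 0.785
bugC has the largest |ΔΔCt| = 3.49.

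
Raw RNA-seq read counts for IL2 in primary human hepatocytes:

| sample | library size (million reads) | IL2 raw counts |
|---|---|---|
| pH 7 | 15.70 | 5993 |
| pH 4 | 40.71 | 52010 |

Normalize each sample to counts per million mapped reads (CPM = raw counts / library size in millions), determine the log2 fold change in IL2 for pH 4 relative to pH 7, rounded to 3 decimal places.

1.743

CPM(pH 7) = 5993 / 15.70 = 381.7197
CPM(pH 4) = 52010 / 40.71 = 1277.5731
Fold change = 1277.5731 / 381.7197 = 3.34689
log2(3.34689) = 1.7428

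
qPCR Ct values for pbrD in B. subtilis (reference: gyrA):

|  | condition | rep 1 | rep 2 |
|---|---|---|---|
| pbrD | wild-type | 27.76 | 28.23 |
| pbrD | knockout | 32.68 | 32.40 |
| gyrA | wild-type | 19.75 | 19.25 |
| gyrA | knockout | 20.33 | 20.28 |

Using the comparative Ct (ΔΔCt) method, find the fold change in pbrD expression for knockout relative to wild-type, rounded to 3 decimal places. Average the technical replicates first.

0.075

Mean Ct: pbrD wild-type 27.995; pbrD knockout 32.540; gyrA wild-type 19.500; gyrA knockout 20.305
ΔCt(wild-type) = 27.995 − 19.500 = 8.495
ΔCt(knockout) = 32.540 − 20.305 = 12.235
ΔΔCt = 12.235 − 8.495 = 3.740
Fold change = 2^(−3.740) = 0.0748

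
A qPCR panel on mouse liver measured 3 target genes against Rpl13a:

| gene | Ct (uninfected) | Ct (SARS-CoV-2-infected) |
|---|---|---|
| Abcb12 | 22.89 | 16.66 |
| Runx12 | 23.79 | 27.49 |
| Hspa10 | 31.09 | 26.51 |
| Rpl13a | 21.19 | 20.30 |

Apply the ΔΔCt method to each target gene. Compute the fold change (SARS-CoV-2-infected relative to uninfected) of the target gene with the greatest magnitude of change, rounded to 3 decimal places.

Abcb12: ΔΔCt = (16.66−20.30) − (22.89−21.19) = -3.64 − 1.70 = -5.34; fold change = 2^5.34 = 40.504
Runx12: ΔΔCt = (27.49−20.30) − (23.79−21.19) = 7.19 − 2.60 = 4.59; fold change = 2^-4.59 = 0.042
Hspa10: ΔΔCt = (26.51−20.30) − (31.09−21.19) = 6.21 − 9.90 = -3.69; fold change = 2^3.69 = 12.906
Abcb12 has the largest |ΔΔCt| = 5.34.

40.504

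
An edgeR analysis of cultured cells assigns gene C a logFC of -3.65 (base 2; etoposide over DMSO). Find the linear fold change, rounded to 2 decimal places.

Fold change = 2^(-3.65) = 0.080

0.08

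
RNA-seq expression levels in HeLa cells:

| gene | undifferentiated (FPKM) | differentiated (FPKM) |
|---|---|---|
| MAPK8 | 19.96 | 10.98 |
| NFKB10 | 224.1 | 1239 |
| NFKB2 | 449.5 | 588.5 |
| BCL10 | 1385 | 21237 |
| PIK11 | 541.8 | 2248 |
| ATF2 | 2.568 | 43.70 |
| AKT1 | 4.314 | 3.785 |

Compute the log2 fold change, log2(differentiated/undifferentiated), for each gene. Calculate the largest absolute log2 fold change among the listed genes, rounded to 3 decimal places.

4.089

log2(10.98/19.96) = -0.862  (MAPK8)
log2(1239/224.1) = 2.467  (NFKB10)
log2(588.5/449.5) = 0.389  (NFKB2)
log2(21237/1385) = 3.939  (BCL10)
log2(2248/541.8) = 2.053  (PIK11)
log2(43.70/2.568) = 4.089  (ATF2)
log2(3.785/4.314) = -0.189  (AKT1)
The largest magnitude belongs to ATF2.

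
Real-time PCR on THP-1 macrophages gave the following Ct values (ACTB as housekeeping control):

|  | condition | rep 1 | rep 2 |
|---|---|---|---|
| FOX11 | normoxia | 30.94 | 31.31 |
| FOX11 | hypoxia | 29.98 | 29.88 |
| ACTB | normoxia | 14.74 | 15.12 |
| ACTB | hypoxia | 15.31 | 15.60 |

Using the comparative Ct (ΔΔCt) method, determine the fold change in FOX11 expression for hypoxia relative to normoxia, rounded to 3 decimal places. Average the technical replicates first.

Mean Ct: FOX11 normoxia 31.125; FOX11 hypoxia 29.930; ACTB normoxia 14.930; ACTB hypoxia 15.455
ΔCt(normoxia) = 31.125 − 14.930 = 16.195
ΔCt(hypoxia) = 29.930 − 15.455 = 14.475
ΔΔCt = 14.475 − 16.195 = -1.720
Fold change = 2^(−(-1.720)) = 2^1.720 = 3.2944

3.294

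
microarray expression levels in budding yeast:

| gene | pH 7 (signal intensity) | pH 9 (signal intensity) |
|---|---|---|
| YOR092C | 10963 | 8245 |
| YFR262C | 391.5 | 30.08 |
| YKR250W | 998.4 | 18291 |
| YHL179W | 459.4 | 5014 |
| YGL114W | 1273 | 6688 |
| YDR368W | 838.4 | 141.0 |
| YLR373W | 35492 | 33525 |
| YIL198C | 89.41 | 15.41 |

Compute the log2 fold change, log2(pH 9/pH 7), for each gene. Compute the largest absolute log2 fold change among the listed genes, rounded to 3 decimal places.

log2(8245/10963) = -0.411  (YOR092C)
log2(30.08/391.5) = -3.702  (YFR262C)
log2(18291/998.4) = 4.195  (YKR250W)
log2(5014/459.4) = 3.448  (YHL179W)
log2(6688/1273) = 2.393  (YGL114W)
log2(141.0/838.4) = -2.572  (YDR368W)
log2(33525/35492) = -0.082  (YLR373W)
log2(15.41/89.41) = -2.537  (YIL198C)
The largest magnitude belongs to YKR250W.

4.195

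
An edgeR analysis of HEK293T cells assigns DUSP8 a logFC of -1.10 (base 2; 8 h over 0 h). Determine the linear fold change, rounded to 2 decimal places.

0.47

Fold change = 2^(-1.10) = 0.467
That is, DUSP8 drops to 46.7% of the 0 h level.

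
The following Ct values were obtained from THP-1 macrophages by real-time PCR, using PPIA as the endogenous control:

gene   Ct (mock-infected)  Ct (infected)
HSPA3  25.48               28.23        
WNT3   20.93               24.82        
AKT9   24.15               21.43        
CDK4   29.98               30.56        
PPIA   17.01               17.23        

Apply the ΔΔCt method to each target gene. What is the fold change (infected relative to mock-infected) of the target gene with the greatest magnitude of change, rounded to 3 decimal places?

0.079

HSPA3: ΔΔCt = (28.23−17.23) − (25.48−17.01) = 11.00 − 8.47 = 2.53; fold change = 2^-2.53 = 0.173
WNT3: ΔΔCt = (24.82−17.23) − (20.93−17.01) = 7.59 − 3.92 = 3.67; fold change = 2^-3.67 = 0.079
AKT9: ΔΔCt = (21.43−17.23) − (24.15−17.01) = 4.20 − 7.14 = -2.94; fold change = 2^2.94 = 7.674
CDK4: ΔΔCt = (30.56−17.23) − (29.98−17.01) = 13.33 − 12.97 = 0.36; fold change = 2^-0.36 = 0.779
WNT3 has the largest |ΔΔCt| = 3.67.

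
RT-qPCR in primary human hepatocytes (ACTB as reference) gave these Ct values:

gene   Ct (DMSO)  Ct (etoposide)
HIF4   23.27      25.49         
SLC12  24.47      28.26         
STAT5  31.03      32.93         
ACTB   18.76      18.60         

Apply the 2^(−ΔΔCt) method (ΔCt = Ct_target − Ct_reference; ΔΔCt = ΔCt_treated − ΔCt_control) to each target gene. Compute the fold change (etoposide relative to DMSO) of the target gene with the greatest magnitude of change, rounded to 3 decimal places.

HIF4: ΔΔCt = (25.49−18.60) − (23.27−18.76) = 6.89 − 4.51 = 2.38; fold change = 2^-2.38 = 0.192
SLC12: ΔΔCt = (28.26−18.60) − (24.47−18.76) = 9.66 − 5.71 = 3.95; fold change = 2^-3.95 = 0.065
STAT5: ΔΔCt = (32.93−18.60) − (31.03−18.76) = 14.33 − 12.27 = 2.06; fold change = 2^-2.06 = 0.240
SLC12 has the largest |ΔΔCt| = 3.95.

0.065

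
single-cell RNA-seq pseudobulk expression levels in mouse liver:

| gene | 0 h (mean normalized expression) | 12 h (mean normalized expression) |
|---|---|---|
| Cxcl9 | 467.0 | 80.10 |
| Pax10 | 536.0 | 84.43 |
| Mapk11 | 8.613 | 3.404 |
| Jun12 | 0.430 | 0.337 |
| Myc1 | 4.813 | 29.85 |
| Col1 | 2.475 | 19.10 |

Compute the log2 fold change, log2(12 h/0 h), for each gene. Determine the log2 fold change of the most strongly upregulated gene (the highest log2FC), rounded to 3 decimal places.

log2(80.10/467.0) = -2.544  (Cxcl9)
log2(84.43/536.0) = -2.666  (Pax10)
log2(3.404/8.613) = -1.339  (Mapk11)
log2(0.337/0.430) = -0.352  (Jun12)
log2(29.85/4.813) = 2.633  (Myc1)
log2(19.10/2.475) = 2.948  (Col1)
Col1 is most strongly upregulated.

2.948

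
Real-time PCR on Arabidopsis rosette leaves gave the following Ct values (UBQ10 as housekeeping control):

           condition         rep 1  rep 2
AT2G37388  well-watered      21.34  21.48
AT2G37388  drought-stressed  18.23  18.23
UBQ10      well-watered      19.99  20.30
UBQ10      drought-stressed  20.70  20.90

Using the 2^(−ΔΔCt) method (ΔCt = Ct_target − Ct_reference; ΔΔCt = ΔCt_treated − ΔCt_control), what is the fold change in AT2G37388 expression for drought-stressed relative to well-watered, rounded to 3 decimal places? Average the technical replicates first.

14.271

Mean Ct: AT2G37388 well-watered 21.410; AT2G37388 drought-stressed 18.230; UBQ10 well-watered 20.145; UBQ10 drought-stressed 20.800
ΔCt(well-watered) = 21.410 − 20.145 = 1.265
ΔCt(drought-stressed) = 18.230 − 20.800 = -2.570
ΔΔCt = -2.570 − 1.265 = -3.835
Fold change = 2^(−(-3.835)) = 2^3.835 = 14.2709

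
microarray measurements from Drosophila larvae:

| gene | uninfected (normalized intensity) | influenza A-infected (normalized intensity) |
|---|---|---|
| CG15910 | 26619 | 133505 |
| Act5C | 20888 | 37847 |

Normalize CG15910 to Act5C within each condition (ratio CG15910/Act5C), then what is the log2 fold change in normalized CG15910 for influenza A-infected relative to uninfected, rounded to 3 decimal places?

CG15910/Act5C (uninfected) = 26619 / 20888 = 1.2744
CG15910/Act5C (influenza A-infected) = 133505 / 37847 = 3.5275
Fold change = 3.5275 / 1.2744 = 2.7680
log2(2.7680) = 1.4689

1.469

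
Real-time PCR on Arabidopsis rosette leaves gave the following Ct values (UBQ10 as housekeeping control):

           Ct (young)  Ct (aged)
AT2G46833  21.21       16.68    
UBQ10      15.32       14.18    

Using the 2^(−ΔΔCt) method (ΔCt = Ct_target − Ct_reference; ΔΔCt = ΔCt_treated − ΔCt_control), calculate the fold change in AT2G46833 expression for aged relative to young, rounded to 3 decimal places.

10.483

ΔCt(young) = 21.210 − 15.320 = 5.890
ΔCt(aged) = 16.680 − 14.180 = 2.500
ΔΔCt = 2.500 − 5.890 = -3.390
Fold change = 2^(−(-3.390)) = 2^3.390 = 10.4831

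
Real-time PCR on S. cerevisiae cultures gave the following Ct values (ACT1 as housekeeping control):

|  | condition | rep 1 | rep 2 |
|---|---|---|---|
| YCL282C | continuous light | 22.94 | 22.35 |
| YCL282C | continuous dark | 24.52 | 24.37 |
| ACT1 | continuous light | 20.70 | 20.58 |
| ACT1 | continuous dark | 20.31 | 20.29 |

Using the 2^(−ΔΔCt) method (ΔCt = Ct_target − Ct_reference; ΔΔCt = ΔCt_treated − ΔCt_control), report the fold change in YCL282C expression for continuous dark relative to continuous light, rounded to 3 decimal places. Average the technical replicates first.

Mean Ct: YCL282C continuous light 22.645; YCL282C continuous dark 24.445; ACT1 continuous light 20.640; ACT1 continuous dark 20.300
ΔCt(continuous light) = 22.645 − 20.640 = 2.005
ΔCt(continuous dark) = 24.445 − 20.300 = 4.145
ΔΔCt = 4.145 − 2.005 = 2.140
Fold change = 2^(−2.140) = 0.2269

0.227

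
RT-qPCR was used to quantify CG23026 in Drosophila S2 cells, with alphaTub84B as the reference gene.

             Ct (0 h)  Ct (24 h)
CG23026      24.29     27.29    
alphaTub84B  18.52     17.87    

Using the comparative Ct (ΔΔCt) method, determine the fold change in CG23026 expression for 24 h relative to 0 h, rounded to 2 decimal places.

ΔCt(0 h) = 24.290 − 18.520 = 5.770
ΔCt(24 h) = 27.290 − 17.870 = 9.420
ΔΔCt = 9.420 − 5.770 = 3.650
Fold change = 2^(−3.650) = 0.080

0.08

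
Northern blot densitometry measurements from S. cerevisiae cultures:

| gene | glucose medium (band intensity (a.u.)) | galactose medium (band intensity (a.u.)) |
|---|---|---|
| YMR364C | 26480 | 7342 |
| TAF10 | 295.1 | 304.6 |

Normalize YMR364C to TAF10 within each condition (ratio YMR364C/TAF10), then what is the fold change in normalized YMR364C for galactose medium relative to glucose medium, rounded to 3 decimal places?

YMR364C/TAF10 (glucose medium) = 26480 / 295.1 = 89.732
YMR364C/TAF10 (galactose medium) = 7342 / 304.6 = 24.104
Fold change = 24.104 / 89.732 = 0.2686

0.269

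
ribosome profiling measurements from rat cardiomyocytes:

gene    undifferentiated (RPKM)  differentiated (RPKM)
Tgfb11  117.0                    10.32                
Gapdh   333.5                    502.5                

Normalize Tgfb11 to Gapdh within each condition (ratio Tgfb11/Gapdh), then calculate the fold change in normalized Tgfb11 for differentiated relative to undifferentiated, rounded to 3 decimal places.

Tgfb11/Gapdh (undifferentiated) = 117.0 / 333.5 = 0.35082
Tgfb11/Gapdh (differentiated) = 10.32 / 502.5 = 0.020537
Fold change = 0.020537 / 0.35082 = 0.0585

0.059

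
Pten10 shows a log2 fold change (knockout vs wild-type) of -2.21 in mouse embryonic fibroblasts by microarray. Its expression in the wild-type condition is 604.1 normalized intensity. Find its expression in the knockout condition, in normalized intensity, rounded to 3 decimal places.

130.567

Fold change = 2^(-2.21) = 0.2161
knockout expression = 604.1 × 0.2161 = 130.567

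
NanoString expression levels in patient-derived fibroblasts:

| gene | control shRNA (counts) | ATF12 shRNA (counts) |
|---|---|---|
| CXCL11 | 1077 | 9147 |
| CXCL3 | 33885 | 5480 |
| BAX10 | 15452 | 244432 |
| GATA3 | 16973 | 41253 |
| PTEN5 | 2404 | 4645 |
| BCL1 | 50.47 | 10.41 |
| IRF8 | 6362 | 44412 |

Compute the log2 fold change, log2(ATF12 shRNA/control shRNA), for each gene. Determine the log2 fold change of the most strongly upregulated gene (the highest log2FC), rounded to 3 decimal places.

log2(9147/1077) = 3.086  (CXCL11)
log2(5480/33885) = -2.628  (CXCL3)
log2(244432/15452) = 3.984  (BAX10)
log2(41253/16973) = 1.281  (GATA3)
log2(4645/2404) = 0.950  (PTEN5)
log2(10.41/50.47) = -2.277  (BCL1)
log2(44412/6362) = 2.803  (IRF8)
BAX10 is most strongly upregulated.

3.984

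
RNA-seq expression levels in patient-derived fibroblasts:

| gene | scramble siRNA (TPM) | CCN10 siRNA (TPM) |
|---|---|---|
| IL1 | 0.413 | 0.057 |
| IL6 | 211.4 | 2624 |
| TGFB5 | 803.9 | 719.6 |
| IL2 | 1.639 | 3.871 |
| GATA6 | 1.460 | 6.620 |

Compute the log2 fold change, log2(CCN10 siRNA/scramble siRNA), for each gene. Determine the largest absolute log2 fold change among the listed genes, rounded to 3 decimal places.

3.634

log2(0.057/0.413) = -2.857  (IL1)
log2(2624/211.4) = 3.634  (IL6)
log2(719.6/803.9) = -0.160  (TGFB5)
log2(3.871/1.639) = 1.240  (IL2)
log2(6.620/1.460) = 2.181  (GATA6)
The largest magnitude belongs to IL6.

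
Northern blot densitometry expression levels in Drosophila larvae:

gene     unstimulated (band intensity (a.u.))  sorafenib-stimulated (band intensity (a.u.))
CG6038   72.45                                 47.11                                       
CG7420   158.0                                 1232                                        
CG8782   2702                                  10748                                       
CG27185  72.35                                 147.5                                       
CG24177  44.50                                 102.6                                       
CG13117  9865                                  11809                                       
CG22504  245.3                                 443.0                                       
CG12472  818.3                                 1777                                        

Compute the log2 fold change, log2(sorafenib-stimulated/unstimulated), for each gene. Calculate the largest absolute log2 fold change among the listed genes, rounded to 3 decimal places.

log2(47.11/72.45) = -0.621  (CG6038)
log2(1232/158.0) = 2.963  (CG7420)
log2(10748/2702) = 1.992  (CG8782)
log2(147.5/72.35) = 1.028  (CG27185)
log2(102.6/44.50) = 1.205  (CG24177)
log2(11809/9865) = 0.259  (CG13117)
log2(443.0/245.3) = 0.853  (CG22504)
log2(1777/818.3) = 1.119  (CG12472)
The largest magnitude belongs to CG7420.

2.963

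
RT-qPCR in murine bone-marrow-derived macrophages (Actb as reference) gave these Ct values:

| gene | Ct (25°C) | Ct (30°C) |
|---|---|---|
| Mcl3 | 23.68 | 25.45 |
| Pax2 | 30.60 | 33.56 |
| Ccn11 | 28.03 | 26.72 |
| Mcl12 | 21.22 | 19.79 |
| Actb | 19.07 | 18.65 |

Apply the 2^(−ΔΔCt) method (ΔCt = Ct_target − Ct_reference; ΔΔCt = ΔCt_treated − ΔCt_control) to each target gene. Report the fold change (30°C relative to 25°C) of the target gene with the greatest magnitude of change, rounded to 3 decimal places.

Mcl3: ΔΔCt = (25.45−18.65) − (23.68−19.07) = 6.80 − 4.61 = 2.19; fold change = 2^-2.19 = 0.219
Pax2: ΔΔCt = (33.56−18.65) − (30.60−19.07) = 14.91 − 11.53 = 3.38; fold change = 2^-3.38 = 0.096
Ccn11: ΔΔCt = (26.72−18.65) − (28.03−19.07) = 8.07 − 8.96 = -0.89; fold change = 2^0.89 = 1.853
Mcl12: ΔΔCt = (19.79−18.65) − (21.22−19.07) = 1.14 − 2.15 = -1.01; fold change = 2^1.01 = 2.014
Pax2 has the largest |ΔΔCt| = 3.38.

0.096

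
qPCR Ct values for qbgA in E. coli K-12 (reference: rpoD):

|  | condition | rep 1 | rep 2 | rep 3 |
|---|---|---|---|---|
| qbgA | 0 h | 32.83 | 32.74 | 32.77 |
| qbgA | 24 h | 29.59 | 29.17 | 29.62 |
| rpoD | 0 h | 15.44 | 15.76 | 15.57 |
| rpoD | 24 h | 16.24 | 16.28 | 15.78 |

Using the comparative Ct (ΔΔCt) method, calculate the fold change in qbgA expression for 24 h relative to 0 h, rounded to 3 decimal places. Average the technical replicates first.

14.221

Mean Ct: qbgA 0 h 32.780; qbgA 24 h 29.460; rpoD 0 h 15.590; rpoD 24 h 16.100
ΔCt(0 h) = 32.780 − 15.590 = 17.190
ΔCt(24 h) = 29.460 − 16.100 = 13.360
ΔΔCt = 13.360 − 17.190 = -3.830
Fold change = 2^(−(-3.830)) = 2^3.830 = 14.2215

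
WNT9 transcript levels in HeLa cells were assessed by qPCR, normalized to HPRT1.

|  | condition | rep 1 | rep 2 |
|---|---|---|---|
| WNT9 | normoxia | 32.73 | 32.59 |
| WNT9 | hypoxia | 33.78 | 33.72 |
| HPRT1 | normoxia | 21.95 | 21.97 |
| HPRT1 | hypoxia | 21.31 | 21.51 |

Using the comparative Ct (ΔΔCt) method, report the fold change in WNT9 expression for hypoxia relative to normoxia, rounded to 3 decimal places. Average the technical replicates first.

Mean Ct: WNT9 normoxia 32.660; WNT9 hypoxia 33.750; HPRT1 normoxia 21.960; HPRT1 hypoxia 21.410
ΔCt(normoxia) = 32.660 − 21.960 = 10.700
ΔCt(hypoxia) = 33.750 − 21.410 = 12.340
ΔΔCt = 12.340 − 10.700 = 1.640
Fold change = 2^(−1.640) = 0.3209

0.321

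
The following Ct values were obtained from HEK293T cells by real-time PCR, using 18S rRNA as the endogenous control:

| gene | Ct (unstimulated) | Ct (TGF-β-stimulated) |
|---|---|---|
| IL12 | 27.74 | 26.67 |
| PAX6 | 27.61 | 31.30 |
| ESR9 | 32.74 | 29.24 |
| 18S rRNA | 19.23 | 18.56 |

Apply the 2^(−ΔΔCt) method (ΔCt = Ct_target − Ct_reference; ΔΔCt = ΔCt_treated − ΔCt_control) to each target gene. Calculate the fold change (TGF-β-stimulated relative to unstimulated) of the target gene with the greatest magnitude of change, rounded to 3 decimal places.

IL12: ΔΔCt = (26.67−18.56) − (27.74−19.23) = 8.11 − 8.51 = -0.40; fold change = 2^0.40 = 1.320
PAX6: ΔΔCt = (31.30−18.56) − (27.61−19.23) = 12.74 − 8.38 = 4.36; fold change = 2^-4.36 = 0.049
ESR9: ΔΔCt = (29.24−18.56) − (32.74−19.23) = 10.68 − 13.51 = -2.83; fold change = 2^2.83 = 7.111
PAX6 has the largest |ΔΔCt| = 4.36.

0.049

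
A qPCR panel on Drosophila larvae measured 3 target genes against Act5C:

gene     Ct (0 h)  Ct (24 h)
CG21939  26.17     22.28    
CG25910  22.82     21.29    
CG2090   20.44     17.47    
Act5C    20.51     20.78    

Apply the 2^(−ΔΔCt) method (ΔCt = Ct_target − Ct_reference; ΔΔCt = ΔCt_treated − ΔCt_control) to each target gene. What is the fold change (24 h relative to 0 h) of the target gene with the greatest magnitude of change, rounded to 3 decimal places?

CG21939: ΔΔCt = (22.28−20.78) − (26.17−20.51) = 1.50 − 5.66 = -4.16; fold change = 2^4.16 = 17.877
CG25910: ΔΔCt = (21.29−20.78) − (22.82−20.51) = 0.51 − 2.31 = -1.80; fold change = 2^1.80 = 3.482
CG2090: ΔΔCt = (17.47−20.78) − (20.44−20.51) = -3.31 − (-0.07) = -3.24; fold change = 2^3.24 = 9.448
CG21939 has the largest |ΔΔCt| = 4.16.

17.877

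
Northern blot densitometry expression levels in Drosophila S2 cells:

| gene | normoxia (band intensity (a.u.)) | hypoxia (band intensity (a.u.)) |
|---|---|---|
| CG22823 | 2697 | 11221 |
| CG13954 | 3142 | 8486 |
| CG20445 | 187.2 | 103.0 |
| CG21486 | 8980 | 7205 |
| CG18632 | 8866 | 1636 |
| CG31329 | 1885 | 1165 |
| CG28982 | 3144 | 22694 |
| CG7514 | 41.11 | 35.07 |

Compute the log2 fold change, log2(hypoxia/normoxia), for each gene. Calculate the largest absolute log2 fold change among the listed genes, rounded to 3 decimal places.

log2(11221/2697) = 2.057  (CG22823)
log2(8486/3142) = 1.433  (CG13954)
log2(103.0/187.2) = -0.862  (CG20445)
log2(7205/8980) = -0.318  (CG21486)
log2(1636/8866) = -2.438  (CG18632)
log2(1165/1885) = -0.694  (CG31329)
log2(22694/3144) = 2.852  (CG28982)
log2(35.07/41.11) = -0.229  (CG7514)
The largest magnitude belongs to CG28982.

2.852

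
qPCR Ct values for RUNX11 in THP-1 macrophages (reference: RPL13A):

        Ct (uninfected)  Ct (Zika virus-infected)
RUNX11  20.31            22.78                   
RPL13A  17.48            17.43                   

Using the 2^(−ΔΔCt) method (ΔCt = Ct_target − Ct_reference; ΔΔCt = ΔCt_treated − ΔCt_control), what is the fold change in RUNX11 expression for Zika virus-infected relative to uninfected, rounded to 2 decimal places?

ΔCt(uninfected) = 20.310 − 17.480 = 2.830
ΔCt(Zika virus-infected) = 22.780 − 17.430 = 5.350
ΔΔCt = 5.350 − 2.830 = 2.520
Fold change = 2^(−2.520) = 0.174

0.17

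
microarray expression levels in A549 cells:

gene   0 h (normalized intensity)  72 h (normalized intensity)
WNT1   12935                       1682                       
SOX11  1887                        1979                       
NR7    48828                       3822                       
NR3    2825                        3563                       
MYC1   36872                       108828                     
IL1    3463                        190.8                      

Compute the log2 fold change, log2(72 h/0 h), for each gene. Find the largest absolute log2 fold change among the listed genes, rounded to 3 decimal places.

log2(1682/12935) = -2.943  (WNT1)
log2(1979/1887) = 0.069  (SOX11)
log2(3822/48828) = -3.675  (NR7)
log2(3563/2825) = 0.335  (NR3)
log2(108828/36872) = 1.561  (MYC1)
log2(190.8/3463) = -4.182  (IL1)
The largest magnitude belongs to IL1.

4.182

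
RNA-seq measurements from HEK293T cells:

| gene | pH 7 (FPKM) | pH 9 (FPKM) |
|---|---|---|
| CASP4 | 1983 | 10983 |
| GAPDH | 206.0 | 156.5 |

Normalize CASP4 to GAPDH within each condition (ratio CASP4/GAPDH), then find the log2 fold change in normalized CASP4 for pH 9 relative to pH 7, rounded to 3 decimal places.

CASP4/GAPDH (pH 7) = 1983 / 206.0 = 9.6262
CASP4/GAPDH (pH 9) = 10983 / 156.5 = 70.179
Fold change = 70.179 / 9.6262 = 7.2904
log2(7.2904) = 2.8660

2.866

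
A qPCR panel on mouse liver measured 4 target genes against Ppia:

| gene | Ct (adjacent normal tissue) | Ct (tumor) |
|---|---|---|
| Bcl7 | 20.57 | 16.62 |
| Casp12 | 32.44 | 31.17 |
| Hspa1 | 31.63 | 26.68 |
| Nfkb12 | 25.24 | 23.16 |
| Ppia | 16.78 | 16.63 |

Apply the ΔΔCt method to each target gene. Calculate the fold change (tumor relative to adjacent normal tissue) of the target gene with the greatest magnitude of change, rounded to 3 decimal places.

Bcl7: ΔΔCt = (16.62−16.63) − (20.57−16.78) = -0.01 − 3.79 = -3.80; fold change = 2^3.80 = 13.929
Casp12: ΔΔCt = (31.17−16.63) − (32.44−16.78) = 14.54 − 15.66 = -1.12; fold change = 2^1.12 = 2.173
Hspa1: ΔΔCt = (26.68−16.63) − (31.63−16.78) = 10.05 − 14.85 = -4.80; fold change = 2^4.80 = 27.858
Nfkb12: ΔΔCt = (23.16−16.63) − (25.24−16.78) = 6.53 − 8.46 = -1.93; fold change = 2^1.93 = 3.811
Hspa1 has the largest |ΔΔCt| = 4.80.

27.858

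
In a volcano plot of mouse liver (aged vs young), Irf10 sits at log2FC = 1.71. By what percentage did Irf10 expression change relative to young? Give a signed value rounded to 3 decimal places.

Fold change = 2^(1.71) = 3.2716
Percent change = (FC − 1) × 100% = (3.2716 − 1) × 100 = 227.161%

227.161%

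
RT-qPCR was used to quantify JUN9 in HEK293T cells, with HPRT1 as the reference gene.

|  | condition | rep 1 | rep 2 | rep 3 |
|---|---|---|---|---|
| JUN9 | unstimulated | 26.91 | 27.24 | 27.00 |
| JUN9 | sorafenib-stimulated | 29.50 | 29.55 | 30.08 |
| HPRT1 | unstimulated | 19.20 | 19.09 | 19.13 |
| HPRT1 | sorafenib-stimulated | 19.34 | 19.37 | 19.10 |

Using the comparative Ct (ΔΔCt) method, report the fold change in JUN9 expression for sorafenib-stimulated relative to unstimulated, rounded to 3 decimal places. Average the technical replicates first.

0.173

Mean Ct: JUN9 unstimulated 27.050; JUN9 sorafenib-stimulated 29.710; HPRT1 unstimulated 19.140; HPRT1 sorafenib-stimulated 19.270
ΔCt(unstimulated) = 27.050 − 19.140 = 7.910
ΔCt(sorafenib-stimulated) = 29.710 − 19.270 = 10.440
ΔΔCt = 10.440 − 7.910 = 2.530
Fold change = 2^(−2.530) = 0.1731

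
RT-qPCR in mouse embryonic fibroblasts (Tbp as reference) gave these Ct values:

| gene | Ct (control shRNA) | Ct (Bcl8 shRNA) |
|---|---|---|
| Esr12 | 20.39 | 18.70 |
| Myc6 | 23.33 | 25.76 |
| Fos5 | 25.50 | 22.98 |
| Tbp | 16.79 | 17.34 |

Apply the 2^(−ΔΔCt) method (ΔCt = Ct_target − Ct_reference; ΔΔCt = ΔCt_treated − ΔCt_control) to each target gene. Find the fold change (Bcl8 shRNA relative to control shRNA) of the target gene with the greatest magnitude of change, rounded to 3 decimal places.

Esr12: ΔΔCt = (18.70−17.34) − (20.39−16.79) = 1.36 − 3.60 = -2.24; fold change = 2^2.24 = 4.724
Myc6: ΔΔCt = (25.76−17.34) − (23.33−16.79) = 8.42 − 6.54 = 1.88; fold change = 2^-1.88 = 0.272
Fos5: ΔΔCt = (22.98−17.34) − (25.50−16.79) = 5.64 − 8.71 = -3.07; fold change = 2^3.07 = 8.398
Fos5 has the largest |ΔΔCt| = 3.07.

8.398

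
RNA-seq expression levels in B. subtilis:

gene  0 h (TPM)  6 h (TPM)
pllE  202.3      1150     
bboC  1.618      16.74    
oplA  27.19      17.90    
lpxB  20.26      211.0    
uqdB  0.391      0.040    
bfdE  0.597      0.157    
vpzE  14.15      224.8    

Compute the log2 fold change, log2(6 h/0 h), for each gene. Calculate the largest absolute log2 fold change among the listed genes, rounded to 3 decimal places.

log2(1150/202.3) = 2.507  (pllE)
log2(16.74/1.618) = 3.371  (bboC)
log2(17.90/27.19) = -0.603  (oplA)
log2(211.0/20.26) = 3.381  (lpxB)
log2(0.040/0.391) = -3.289  (uqdB)
log2(0.157/0.597) = -1.927  (bfdE)
log2(224.8/14.15) = 3.990  (vpzE)
The largest magnitude belongs to vpzE.

3.990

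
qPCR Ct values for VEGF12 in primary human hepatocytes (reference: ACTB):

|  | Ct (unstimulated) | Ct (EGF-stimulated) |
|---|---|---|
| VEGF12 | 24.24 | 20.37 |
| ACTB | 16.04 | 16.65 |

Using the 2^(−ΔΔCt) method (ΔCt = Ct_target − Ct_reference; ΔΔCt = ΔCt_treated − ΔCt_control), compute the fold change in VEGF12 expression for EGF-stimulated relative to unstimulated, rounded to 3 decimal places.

22.316

ΔCt(unstimulated) = 24.240 − 16.040 = 8.200
ΔCt(EGF-stimulated) = 20.370 − 16.650 = 3.720
ΔΔCt = 3.720 − 8.200 = -4.480
Fold change = 2^(−(-4.480)) = 2^4.480 = 22.3159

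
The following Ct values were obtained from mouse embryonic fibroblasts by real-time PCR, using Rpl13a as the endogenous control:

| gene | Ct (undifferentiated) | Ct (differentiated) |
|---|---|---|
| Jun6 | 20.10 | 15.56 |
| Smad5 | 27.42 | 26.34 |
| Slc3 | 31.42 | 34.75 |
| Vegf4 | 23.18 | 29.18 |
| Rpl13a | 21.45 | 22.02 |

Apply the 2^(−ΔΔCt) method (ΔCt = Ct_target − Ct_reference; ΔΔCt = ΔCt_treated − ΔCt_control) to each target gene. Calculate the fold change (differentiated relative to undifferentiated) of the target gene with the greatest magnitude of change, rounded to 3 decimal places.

Jun6: ΔΔCt = (15.56−22.02) − (20.10−21.45) = -6.46 − (-1.35) = -5.11; fold change = 2^5.11 = 34.535
Smad5: ΔΔCt = (26.34−22.02) − (27.42−21.45) = 4.32 − 5.97 = -1.65; fold change = 2^1.65 = 3.138
Slc3: ΔΔCt = (34.75−22.02) − (31.42−21.45) = 12.73 − 9.97 = 2.76; fold change = 2^-2.76 = 0.148
Vegf4: ΔΔCt = (29.18−22.02) − (23.18−21.45) = 7.16 − 1.73 = 5.43; fold change = 2^-5.43 = 0.023
Vegf4 has the largest |ΔΔCt| = 5.43.

0.023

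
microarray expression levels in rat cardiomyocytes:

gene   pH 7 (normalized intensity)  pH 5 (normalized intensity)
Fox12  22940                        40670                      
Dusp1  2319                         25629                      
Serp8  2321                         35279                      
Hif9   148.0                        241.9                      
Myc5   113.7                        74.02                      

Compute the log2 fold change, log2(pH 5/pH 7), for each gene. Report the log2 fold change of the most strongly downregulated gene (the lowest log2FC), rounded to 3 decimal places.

-0.619

log2(40670/22940) = 0.826  (Fox12)
log2(25629/2319) = 3.466  (Dusp1)
log2(35279/2321) = 3.926  (Serp8)
log2(241.9/148.0) = 0.709  (Hif9)
log2(74.02/113.7) = -0.619  (Myc5)
Myc5 is most strongly downregulated.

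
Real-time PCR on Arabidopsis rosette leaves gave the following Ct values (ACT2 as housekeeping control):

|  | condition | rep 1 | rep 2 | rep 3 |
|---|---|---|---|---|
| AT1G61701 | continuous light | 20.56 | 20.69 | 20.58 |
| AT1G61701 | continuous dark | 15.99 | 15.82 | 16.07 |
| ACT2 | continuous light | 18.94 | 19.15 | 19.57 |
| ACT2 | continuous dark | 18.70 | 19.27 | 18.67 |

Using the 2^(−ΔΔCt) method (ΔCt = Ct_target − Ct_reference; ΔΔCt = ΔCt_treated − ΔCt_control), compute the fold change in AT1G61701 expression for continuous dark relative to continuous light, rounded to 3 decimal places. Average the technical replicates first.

Mean Ct: AT1G61701 continuous light 20.610; AT1G61701 continuous dark 15.960; ACT2 continuous light 19.220; ACT2 continuous dark 18.880
ΔCt(continuous light) = 20.610 − 19.220 = 1.390
ΔCt(continuous dark) = 15.960 − 18.880 = -2.920
ΔΔCt = -2.920 − 1.390 = -4.310
Fold change = 2^(−(-4.310)) = 2^4.310 = 19.8353

19.835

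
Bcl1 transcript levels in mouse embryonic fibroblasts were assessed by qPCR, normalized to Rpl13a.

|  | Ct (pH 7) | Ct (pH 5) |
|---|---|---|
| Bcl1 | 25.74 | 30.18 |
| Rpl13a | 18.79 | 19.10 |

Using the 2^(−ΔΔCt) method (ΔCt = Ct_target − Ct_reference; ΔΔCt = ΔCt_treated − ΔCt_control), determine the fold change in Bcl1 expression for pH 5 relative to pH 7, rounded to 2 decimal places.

0.06

ΔCt(pH 7) = 25.740 − 18.790 = 6.950
ΔCt(pH 5) = 30.180 − 19.100 = 11.080
ΔΔCt = 11.080 − 6.950 = 4.130
Fold change = 2^(−4.130) = 0.057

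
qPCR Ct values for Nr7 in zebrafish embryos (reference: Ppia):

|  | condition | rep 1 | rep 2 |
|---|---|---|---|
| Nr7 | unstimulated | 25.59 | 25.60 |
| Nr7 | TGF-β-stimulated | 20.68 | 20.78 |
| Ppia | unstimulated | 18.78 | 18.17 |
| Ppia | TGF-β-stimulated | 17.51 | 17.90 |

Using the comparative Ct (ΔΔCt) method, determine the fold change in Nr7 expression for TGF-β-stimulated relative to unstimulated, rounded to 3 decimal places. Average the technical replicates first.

17.089

Mean Ct: Nr7 unstimulated 25.595; Nr7 TGF-β-stimulated 20.730; Ppia unstimulated 18.475; Ppia TGF-β-stimulated 17.705
ΔCt(unstimulated) = 25.595 − 18.475 = 7.120
ΔCt(TGF-β-stimulated) = 20.730 − 17.705 = 3.025
ΔΔCt = 3.025 − 7.120 = -4.095
Fold change = 2^(−(-4.095)) = 2^4.095 = 17.0890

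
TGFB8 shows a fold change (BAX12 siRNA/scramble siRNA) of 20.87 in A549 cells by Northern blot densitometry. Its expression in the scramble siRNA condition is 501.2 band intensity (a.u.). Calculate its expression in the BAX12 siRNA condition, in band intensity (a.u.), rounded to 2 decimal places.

BAX12 siRNA expression = 501.2 × 20.87 = 10460.04

10460.04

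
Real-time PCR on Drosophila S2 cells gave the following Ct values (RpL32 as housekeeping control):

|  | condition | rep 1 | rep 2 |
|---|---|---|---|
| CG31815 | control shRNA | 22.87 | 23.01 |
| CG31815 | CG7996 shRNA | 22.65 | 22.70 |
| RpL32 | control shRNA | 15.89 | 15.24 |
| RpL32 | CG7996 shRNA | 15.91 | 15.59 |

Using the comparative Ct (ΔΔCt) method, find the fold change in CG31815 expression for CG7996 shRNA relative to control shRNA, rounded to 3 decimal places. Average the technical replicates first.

Mean Ct: CG31815 control shRNA 22.940; CG31815 CG7996 shRNA 22.675; RpL32 control shRNA 15.565; RpL32 CG7996 shRNA 15.750
ΔCt(control shRNA) = 22.940 − 15.565 = 7.375
ΔCt(CG7996 shRNA) = 22.675 − 15.750 = 6.925
ΔΔCt = 6.925 − 7.375 = -0.450
Fold change = 2^(−(-0.450)) = 2^0.450 = 1.3660

1.366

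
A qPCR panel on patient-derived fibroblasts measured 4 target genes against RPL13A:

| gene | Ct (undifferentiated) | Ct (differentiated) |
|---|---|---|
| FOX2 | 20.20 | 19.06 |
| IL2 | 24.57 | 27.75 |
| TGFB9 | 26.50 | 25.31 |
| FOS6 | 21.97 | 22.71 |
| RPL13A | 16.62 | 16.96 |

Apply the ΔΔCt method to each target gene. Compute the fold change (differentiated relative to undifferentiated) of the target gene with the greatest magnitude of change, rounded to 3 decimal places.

FOX2: ΔΔCt = (19.06−16.96) − (20.20−16.62) = 2.10 − 3.58 = -1.48; fold change = 2^1.48 = 2.789
IL2: ΔΔCt = (27.75−16.96) − (24.57−16.62) = 10.79 − 7.95 = 2.84; fold change = 2^-2.84 = 0.140
TGFB9: ΔΔCt = (25.31−16.96) − (26.50−16.62) = 8.35 − 9.88 = -1.53; fold change = 2^1.53 = 2.888
FOS6: ΔΔCt = (22.71−16.96) − (21.97−16.62) = 5.75 − 5.35 = 0.40; fold change = 2^-0.40 = 0.758
IL2 has the largest |ΔΔCt| = 2.84.

0.140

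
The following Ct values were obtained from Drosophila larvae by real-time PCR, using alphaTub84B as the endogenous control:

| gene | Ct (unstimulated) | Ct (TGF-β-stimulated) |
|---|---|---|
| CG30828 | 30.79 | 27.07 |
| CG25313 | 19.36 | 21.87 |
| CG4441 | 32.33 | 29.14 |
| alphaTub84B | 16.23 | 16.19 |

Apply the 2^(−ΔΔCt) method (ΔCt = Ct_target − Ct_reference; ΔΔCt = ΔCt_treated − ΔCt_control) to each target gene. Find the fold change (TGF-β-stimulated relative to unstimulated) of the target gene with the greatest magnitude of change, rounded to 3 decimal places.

CG30828: ΔΔCt = (27.07−16.19) − (30.79−16.23) = 10.88 − 14.56 = -3.68; fold change = 2^3.68 = 12.817
CG25313: ΔΔCt = (21.87−16.19) − (19.36−16.23) = 5.68 − 3.13 = 2.55; fold change = 2^-2.55 = 0.171
CG4441: ΔΔCt = (29.14−16.19) − (32.33−16.23) = 12.95 − 16.10 = -3.15; fold change = 2^3.15 = 8.877
CG30828 has the largest |ΔΔCt| = 3.68.

12.817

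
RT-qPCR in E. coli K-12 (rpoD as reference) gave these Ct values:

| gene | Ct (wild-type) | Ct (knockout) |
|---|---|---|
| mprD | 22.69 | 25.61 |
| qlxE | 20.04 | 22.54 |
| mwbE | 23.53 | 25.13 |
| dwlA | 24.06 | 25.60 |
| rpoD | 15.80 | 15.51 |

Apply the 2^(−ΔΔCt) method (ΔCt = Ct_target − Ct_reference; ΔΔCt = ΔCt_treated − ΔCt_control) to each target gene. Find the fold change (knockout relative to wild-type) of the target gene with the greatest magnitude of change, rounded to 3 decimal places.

mprD: ΔΔCt = (25.61−15.51) − (22.69−15.80) = 10.10 − 6.89 = 3.21; fold change = 2^-3.21 = 0.108
qlxE: ΔΔCt = (22.54−15.51) − (20.04−15.80) = 7.03 − 4.24 = 2.79; fold change = 2^-2.79 = 0.145
mwbE: ΔΔCt = (25.13−15.51) − (23.53−15.80) = 9.62 − 7.73 = 1.89; fold change = 2^-1.89 = 0.270
dwlA: ΔΔCt = (25.60−15.51) − (24.06−15.80) = 10.09 − 8.26 = 1.83; fold change = 2^-1.83 = 0.281
mprD has the largest |ΔΔCt| = 3.21.

0.108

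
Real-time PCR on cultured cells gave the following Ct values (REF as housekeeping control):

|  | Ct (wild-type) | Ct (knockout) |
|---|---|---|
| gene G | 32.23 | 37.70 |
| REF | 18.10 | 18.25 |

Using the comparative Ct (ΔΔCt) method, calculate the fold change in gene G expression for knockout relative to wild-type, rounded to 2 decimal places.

ΔCt(wild-type) = 32.230 − 18.100 = 14.130
ΔCt(knockout) = 37.700 − 18.250 = 19.450
ΔΔCt = 19.450 − 14.130 = 5.320
Fold change = 2^(−5.320) = 0.025

0.03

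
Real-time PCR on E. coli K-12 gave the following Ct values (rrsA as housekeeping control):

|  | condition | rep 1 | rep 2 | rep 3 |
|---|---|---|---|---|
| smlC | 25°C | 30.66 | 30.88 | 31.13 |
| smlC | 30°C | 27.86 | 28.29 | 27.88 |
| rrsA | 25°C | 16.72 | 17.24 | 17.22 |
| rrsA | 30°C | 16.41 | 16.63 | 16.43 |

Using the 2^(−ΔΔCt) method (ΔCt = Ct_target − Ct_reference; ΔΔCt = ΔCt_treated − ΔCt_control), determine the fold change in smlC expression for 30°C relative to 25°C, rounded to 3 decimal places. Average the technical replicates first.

4.959

Mean Ct: smlC 25°C 30.890; smlC 30°C 28.010; rrsA 25°C 17.060; rrsA 30°C 16.490
ΔCt(25°C) = 30.890 − 17.060 = 13.830
ΔCt(30°C) = 28.010 − 16.490 = 11.520
ΔΔCt = 11.520 − 13.830 = -2.310
Fold change = 2^(−(-2.310)) = 2^2.310 = 4.9588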